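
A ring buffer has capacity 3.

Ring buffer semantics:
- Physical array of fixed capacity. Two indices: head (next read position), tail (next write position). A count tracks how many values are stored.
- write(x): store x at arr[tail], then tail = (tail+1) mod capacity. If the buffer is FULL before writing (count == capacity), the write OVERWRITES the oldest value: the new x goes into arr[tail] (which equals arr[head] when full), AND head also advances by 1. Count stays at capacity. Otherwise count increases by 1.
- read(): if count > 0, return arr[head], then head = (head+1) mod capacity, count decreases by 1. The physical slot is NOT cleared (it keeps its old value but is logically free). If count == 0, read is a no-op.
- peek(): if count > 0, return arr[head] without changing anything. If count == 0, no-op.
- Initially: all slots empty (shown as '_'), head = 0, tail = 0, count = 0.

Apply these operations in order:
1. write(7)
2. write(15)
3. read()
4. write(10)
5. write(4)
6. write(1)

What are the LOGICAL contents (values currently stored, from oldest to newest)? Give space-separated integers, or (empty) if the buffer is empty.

After op 1 (write(7)): arr=[7 _ _] head=0 tail=1 count=1
After op 2 (write(15)): arr=[7 15 _] head=0 tail=2 count=2
After op 3 (read()): arr=[7 15 _] head=1 tail=2 count=1
After op 4 (write(10)): arr=[7 15 10] head=1 tail=0 count=2
After op 5 (write(4)): arr=[4 15 10] head=1 tail=1 count=3
After op 6 (write(1)): arr=[4 1 10] head=2 tail=2 count=3

Answer: 10 4 1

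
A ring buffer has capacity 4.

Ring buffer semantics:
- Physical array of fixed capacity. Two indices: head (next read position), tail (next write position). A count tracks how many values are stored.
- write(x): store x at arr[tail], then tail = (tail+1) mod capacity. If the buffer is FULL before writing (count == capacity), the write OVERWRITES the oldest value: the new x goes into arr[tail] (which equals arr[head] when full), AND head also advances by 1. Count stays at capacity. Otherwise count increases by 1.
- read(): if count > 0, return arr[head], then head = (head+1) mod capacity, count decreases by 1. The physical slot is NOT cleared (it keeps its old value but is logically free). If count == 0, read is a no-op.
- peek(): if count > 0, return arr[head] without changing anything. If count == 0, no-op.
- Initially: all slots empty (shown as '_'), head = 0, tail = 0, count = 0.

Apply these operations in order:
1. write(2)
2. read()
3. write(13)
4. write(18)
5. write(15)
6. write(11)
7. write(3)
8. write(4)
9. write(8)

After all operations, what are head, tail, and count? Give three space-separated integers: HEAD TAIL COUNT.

After op 1 (write(2)): arr=[2 _ _ _] head=0 tail=1 count=1
After op 2 (read()): arr=[2 _ _ _] head=1 tail=1 count=0
After op 3 (write(13)): arr=[2 13 _ _] head=1 tail=2 count=1
After op 4 (write(18)): arr=[2 13 18 _] head=1 tail=3 count=2
After op 5 (write(15)): arr=[2 13 18 15] head=1 tail=0 count=3
After op 6 (write(11)): arr=[11 13 18 15] head=1 tail=1 count=4
After op 7 (write(3)): arr=[11 3 18 15] head=2 tail=2 count=4
After op 8 (write(4)): arr=[11 3 4 15] head=3 tail=3 count=4
After op 9 (write(8)): arr=[11 3 4 8] head=0 tail=0 count=4

Answer: 0 0 4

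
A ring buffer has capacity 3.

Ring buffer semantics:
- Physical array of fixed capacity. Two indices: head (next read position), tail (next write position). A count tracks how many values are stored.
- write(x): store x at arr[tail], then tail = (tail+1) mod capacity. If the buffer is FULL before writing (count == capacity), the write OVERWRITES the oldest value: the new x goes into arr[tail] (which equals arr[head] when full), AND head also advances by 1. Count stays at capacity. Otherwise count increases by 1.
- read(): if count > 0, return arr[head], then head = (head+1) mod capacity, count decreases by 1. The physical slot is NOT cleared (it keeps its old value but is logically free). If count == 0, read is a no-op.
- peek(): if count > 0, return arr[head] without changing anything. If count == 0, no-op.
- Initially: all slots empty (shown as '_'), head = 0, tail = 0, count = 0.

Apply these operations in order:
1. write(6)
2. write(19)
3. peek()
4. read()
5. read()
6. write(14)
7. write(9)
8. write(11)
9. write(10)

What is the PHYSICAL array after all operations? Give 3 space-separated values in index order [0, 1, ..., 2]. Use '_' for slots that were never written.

Answer: 9 11 10

Derivation:
After op 1 (write(6)): arr=[6 _ _] head=0 tail=1 count=1
After op 2 (write(19)): arr=[6 19 _] head=0 tail=2 count=2
After op 3 (peek()): arr=[6 19 _] head=0 tail=2 count=2
After op 4 (read()): arr=[6 19 _] head=1 tail=2 count=1
After op 5 (read()): arr=[6 19 _] head=2 tail=2 count=0
After op 6 (write(14)): arr=[6 19 14] head=2 tail=0 count=1
After op 7 (write(9)): arr=[9 19 14] head=2 tail=1 count=2
After op 8 (write(11)): arr=[9 11 14] head=2 tail=2 count=3
After op 9 (write(10)): arr=[9 11 10] head=0 tail=0 count=3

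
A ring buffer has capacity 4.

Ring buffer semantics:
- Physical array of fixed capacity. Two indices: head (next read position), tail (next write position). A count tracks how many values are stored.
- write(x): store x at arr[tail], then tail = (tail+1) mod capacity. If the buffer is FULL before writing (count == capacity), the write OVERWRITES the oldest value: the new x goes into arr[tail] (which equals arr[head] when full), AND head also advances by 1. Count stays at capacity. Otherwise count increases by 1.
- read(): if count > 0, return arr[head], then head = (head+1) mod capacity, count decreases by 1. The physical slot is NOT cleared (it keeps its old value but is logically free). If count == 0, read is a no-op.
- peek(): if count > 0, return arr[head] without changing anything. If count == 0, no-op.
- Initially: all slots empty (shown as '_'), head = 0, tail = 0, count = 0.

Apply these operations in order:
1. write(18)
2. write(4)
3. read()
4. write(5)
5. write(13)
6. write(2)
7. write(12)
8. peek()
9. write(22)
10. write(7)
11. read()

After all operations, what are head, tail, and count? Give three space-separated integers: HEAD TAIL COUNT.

Answer: 1 0 3

Derivation:
After op 1 (write(18)): arr=[18 _ _ _] head=0 tail=1 count=1
After op 2 (write(4)): arr=[18 4 _ _] head=0 tail=2 count=2
After op 3 (read()): arr=[18 4 _ _] head=1 tail=2 count=1
After op 4 (write(5)): arr=[18 4 5 _] head=1 tail=3 count=2
After op 5 (write(13)): arr=[18 4 5 13] head=1 tail=0 count=3
After op 6 (write(2)): arr=[2 4 5 13] head=1 tail=1 count=4
After op 7 (write(12)): arr=[2 12 5 13] head=2 tail=2 count=4
After op 8 (peek()): arr=[2 12 5 13] head=2 tail=2 count=4
After op 9 (write(22)): arr=[2 12 22 13] head=3 tail=3 count=4
After op 10 (write(7)): arr=[2 12 22 7] head=0 tail=0 count=4
After op 11 (read()): arr=[2 12 22 7] head=1 tail=0 count=3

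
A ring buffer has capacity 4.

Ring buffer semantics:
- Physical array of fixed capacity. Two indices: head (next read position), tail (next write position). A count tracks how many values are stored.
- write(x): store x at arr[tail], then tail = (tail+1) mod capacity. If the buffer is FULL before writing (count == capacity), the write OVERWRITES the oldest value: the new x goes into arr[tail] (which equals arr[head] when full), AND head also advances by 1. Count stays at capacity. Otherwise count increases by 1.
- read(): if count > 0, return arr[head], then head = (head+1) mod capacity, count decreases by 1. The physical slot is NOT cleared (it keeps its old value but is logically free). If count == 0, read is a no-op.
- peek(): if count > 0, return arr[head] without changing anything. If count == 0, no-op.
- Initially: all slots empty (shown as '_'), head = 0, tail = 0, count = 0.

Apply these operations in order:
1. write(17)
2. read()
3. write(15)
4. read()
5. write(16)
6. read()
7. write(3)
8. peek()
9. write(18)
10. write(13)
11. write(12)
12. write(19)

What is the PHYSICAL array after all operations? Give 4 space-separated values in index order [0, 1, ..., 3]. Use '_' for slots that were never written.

After op 1 (write(17)): arr=[17 _ _ _] head=0 tail=1 count=1
After op 2 (read()): arr=[17 _ _ _] head=1 tail=1 count=0
After op 3 (write(15)): arr=[17 15 _ _] head=1 tail=2 count=1
After op 4 (read()): arr=[17 15 _ _] head=2 tail=2 count=0
After op 5 (write(16)): arr=[17 15 16 _] head=2 tail=3 count=1
After op 6 (read()): arr=[17 15 16 _] head=3 tail=3 count=0
After op 7 (write(3)): arr=[17 15 16 3] head=3 tail=0 count=1
After op 8 (peek()): arr=[17 15 16 3] head=3 tail=0 count=1
After op 9 (write(18)): arr=[18 15 16 3] head=3 tail=1 count=2
After op 10 (write(13)): arr=[18 13 16 3] head=3 tail=2 count=3
After op 11 (write(12)): arr=[18 13 12 3] head=3 tail=3 count=4
After op 12 (write(19)): arr=[18 13 12 19] head=0 tail=0 count=4

Answer: 18 13 12 19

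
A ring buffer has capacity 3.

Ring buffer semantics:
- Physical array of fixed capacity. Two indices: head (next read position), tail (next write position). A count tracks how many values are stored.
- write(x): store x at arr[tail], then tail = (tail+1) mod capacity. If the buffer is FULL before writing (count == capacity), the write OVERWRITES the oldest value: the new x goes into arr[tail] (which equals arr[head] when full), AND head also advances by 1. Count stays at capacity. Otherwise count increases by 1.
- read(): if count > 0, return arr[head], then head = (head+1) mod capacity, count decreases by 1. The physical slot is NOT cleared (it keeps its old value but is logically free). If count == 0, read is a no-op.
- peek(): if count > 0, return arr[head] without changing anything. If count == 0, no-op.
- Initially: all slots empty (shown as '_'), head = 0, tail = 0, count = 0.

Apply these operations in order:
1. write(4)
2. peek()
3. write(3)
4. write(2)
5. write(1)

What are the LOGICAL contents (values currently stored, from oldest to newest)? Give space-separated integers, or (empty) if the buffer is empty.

After op 1 (write(4)): arr=[4 _ _] head=0 tail=1 count=1
After op 2 (peek()): arr=[4 _ _] head=0 tail=1 count=1
After op 3 (write(3)): arr=[4 3 _] head=0 tail=2 count=2
After op 4 (write(2)): arr=[4 3 2] head=0 tail=0 count=3
After op 5 (write(1)): arr=[1 3 2] head=1 tail=1 count=3

Answer: 3 2 1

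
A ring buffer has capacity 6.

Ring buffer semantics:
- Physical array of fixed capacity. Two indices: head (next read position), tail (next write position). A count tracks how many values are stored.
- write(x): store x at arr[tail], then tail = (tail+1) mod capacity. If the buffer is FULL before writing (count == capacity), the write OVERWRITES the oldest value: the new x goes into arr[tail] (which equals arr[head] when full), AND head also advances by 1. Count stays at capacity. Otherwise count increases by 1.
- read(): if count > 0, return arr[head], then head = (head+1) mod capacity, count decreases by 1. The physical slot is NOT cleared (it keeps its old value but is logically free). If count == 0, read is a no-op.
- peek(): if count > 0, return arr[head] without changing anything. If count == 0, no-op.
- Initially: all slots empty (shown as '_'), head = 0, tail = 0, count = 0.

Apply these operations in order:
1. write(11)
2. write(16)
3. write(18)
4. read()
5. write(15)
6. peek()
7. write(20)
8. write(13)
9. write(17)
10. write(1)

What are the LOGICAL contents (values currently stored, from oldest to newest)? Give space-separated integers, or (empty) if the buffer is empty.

Answer: 18 15 20 13 17 1

Derivation:
After op 1 (write(11)): arr=[11 _ _ _ _ _] head=0 tail=1 count=1
After op 2 (write(16)): arr=[11 16 _ _ _ _] head=0 tail=2 count=2
After op 3 (write(18)): arr=[11 16 18 _ _ _] head=0 tail=3 count=3
After op 4 (read()): arr=[11 16 18 _ _ _] head=1 tail=3 count=2
After op 5 (write(15)): arr=[11 16 18 15 _ _] head=1 tail=4 count=3
After op 6 (peek()): arr=[11 16 18 15 _ _] head=1 tail=4 count=3
After op 7 (write(20)): arr=[11 16 18 15 20 _] head=1 tail=5 count=4
After op 8 (write(13)): arr=[11 16 18 15 20 13] head=1 tail=0 count=5
After op 9 (write(17)): arr=[17 16 18 15 20 13] head=1 tail=1 count=6
After op 10 (write(1)): arr=[17 1 18 15 20 13] head=2 tail=2 count=6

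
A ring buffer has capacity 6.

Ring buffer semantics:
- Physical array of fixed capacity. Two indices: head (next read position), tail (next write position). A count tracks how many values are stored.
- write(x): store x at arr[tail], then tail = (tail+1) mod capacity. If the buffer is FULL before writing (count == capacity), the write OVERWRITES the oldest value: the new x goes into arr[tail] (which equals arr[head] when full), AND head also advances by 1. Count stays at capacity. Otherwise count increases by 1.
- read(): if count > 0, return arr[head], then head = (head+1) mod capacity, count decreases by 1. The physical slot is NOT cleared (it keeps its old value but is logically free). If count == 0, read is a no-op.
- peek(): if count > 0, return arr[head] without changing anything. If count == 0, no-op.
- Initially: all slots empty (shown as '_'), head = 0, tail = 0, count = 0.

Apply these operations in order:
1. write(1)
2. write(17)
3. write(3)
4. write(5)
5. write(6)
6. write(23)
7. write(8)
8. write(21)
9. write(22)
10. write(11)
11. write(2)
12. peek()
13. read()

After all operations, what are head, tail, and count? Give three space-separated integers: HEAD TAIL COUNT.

After op 1 (write(1)): arr=[1 _ _ _ _ _] head=0 tail=1 count=1
After op 2 (write(17)): arr=[1 17 _ _ _ _] head=0 tail=2 count=2
After op 3 (write(3)): arr=[1 17 3 _ _ _] head=0 tail=3 count=3
After op 4 (write(5)): arr=[1 17 3 5 _ _] head=0 tail=4 count=4
After op 5 (write(6)): arr=[1 17 3 5 6 _] head=0 tail=5 count=5
After op 6 (write(23)): arr=[1 17 3 5 6 23] head=0 tail=0 count=6
After op 7 (write(8)): arr=[8 17 3 5 6 23] head=1 tail=1 count=6
After op 8 (write(21)): arr=[8 21 3 5 6 23] head=2 tail=2 count=6
After op 9 (write(22)): arr=[8 21 22 5 6 23] head=3 tail=3 count=6
After op 10 (write(11)): arr=[8 21 22 11 6 23] head=4 tail=4 count=6
After op 11 (write(2)): arr=[8 21 22 11 2 23] head=5 tail=5 count=6
After op 12 (peek()): arr=[8 21 22 11 2 23] head=5 tail=5 count=6
After op 13 (read()): arr=[8 21 22 11 2 23] head=0 tail=5 count=5

Answer: 0 5 5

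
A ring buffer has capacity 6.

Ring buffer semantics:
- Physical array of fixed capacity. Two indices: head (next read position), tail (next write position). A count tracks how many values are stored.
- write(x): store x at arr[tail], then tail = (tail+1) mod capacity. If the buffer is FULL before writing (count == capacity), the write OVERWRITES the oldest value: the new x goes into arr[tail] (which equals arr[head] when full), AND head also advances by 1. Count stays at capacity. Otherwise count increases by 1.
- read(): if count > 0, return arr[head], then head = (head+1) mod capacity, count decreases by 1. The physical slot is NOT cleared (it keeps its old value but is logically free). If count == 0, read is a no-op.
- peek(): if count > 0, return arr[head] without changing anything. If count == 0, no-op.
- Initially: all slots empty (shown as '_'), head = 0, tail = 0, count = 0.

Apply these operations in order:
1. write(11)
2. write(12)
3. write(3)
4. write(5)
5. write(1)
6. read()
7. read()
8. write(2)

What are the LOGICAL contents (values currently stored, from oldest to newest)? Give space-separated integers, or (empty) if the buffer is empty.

After op 1 (write(11)): arr=[11 _ _ _ _ _] head=0 tail=1 count=1
After op 2 (write(12)): arr=[11 12 _ _ _ _] head=0 tail=2 count=2
After op 3 (write(3)): arr=[11 12 3 _ _ _] head=0 tail=3 count=3
After op 4 (write(5)): arr=[11 12 3 5 _ _] head=0 tail=4 count=4
After op 5 (write(1)): arr=[11 12 3 5 1 _] head=0 tail=5 count=5
After op 6 (read()): arr=[11 12 3 5 1 _] head=1 tail=5 count=4
After op 7 (read()): arr=[11 12 3 5 1 _] head=2 tail=5 count=3
After op 8 (write(2)): arr=[11 12 3 5 1 2] head=2 tail=0 count=4

Answer: 3 5 1 2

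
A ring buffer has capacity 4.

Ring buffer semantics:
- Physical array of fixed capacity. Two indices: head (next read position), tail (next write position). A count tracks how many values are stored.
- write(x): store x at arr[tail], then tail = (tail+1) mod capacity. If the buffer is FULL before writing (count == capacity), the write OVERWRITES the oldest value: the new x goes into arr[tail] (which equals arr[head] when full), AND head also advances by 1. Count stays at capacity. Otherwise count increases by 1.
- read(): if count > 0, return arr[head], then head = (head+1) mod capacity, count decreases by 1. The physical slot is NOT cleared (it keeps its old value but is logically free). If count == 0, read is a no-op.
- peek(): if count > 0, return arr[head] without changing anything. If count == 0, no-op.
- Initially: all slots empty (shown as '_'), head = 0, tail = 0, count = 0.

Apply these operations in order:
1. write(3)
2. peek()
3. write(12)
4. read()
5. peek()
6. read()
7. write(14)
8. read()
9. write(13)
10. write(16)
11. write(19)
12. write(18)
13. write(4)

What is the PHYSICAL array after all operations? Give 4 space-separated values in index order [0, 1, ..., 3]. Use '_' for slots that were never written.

After op 1 (write(3)): arr=[3 _ _ _] head=0 tail=1 count=1
After op 2 (peek()): arr=[3 _ _ _] head=0 tail=1 count=1
After op 3 (write(12)): arr=[3 12 _ _] head=0 tail=2 count=2
After op 4 (read()): arr=[3 12 _ _] head=1 tail=2 count=1
After op 5 (peek()): arr=[3 12 _ _] head=1 tail=2 count=1
After op 6 (read()): arr=[3 12 _ _] head=2 tail=2 count=0
After op 7 (write(14)): arr=[3 12 14 _] head=2 tail=3 count=1
After op 8 (read()): arr=[3 12 14 _] head=3 tail=3 count=0
After op 9 (write(13)): arr=[3 12 14 13] head=3 tail=0 count=1
After op 10 (write(16)): arr=[16 12 14 13] head=3 tail=1 count=2
After op 11 (write(19)): arr=[16 19 14 13] head=3 tail=2 count=3
After op 12 (write(18)): arr=[16 19 18 13] head=3 tail=3 count=4
After op 13 (write(4)): arr=[16 19 18 4] head=0 tail=0 count=4

Answer: 16 19 18 4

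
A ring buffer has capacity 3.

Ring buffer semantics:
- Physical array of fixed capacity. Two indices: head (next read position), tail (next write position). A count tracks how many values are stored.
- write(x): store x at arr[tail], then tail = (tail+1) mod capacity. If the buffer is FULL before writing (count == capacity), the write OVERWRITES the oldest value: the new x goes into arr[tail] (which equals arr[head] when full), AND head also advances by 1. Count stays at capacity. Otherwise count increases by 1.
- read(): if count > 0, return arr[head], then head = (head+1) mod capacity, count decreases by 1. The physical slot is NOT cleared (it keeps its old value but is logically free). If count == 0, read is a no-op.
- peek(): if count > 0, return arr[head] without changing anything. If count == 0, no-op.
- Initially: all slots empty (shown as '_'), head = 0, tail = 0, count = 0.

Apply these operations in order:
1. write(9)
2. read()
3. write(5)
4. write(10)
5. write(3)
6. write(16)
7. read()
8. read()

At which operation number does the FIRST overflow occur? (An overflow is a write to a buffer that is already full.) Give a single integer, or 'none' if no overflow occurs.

After op 1 (write(9)): arr=[9 _ _] head=0 tail=1 count=1
After op 2 (read()): arr=[9 _ _] head=1 tail=1 count=0
After op 3 (write(5)): arr=[9 5 _] head=1 tail=2 count=1
After op 4 (write(10)): arr=[9 5 10] head=1 tail=0 count=2
After op 5 (write(3)): arr=[3 5 10] head=1 tail=1 count=3
After op 6 (write(16)): arr=[3 16 10] head=2 tail=2 count=3
After op 7 (read()): arr=[3 16 10] head=0 tail=2 count=2
After op 8 (read()): arr=[3 16 10] head=1 tail=2 count=1

Answer: 6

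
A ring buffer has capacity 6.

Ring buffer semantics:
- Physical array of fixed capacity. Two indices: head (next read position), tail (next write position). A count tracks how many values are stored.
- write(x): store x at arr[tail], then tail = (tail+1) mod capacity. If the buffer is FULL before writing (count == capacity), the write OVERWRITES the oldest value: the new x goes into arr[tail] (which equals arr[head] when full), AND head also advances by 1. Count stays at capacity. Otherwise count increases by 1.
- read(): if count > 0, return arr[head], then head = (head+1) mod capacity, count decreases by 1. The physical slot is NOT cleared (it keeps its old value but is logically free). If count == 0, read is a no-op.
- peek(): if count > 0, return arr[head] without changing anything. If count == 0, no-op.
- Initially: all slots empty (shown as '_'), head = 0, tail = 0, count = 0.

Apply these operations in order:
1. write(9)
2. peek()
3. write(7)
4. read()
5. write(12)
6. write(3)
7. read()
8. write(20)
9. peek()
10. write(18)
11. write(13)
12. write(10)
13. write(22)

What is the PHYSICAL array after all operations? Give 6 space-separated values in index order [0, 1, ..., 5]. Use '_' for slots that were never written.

After op 1 (write(9)): arr=[9 _ _ _ _ _] head=0 tail=1 count=1
After op 2 (peek()): arr=[9 _ _ _ _ _] head=0 tail=1 count=1
After op 3 (write(7)): arr=[9 7 _ _ _ _] head=0 tail=2 count=2
After op 4 (read()): arr=[9 7 _ _ _ _] head=1 tail=2 count=1
After op 5 (write(12)): arr=[9 7 12 _ _ _] head=1 tail=3 count=2
After op 6 (write(3)): arr=[9 7 12 3 _ _] head=1 tail=4 count=3
After op 7 (read()): arr=[9 7 12 3 _ _] head=2 tail=4 count=2
After op 8 (write(20)): arr=[9 7 12 3 20 _] head=2 tail=5 count=3
After op 9 (peek()): arr=[9 7 12 3 20 _] head=2 tail=5 count=3
After op 10 (write(18)): arr=[9 7 12 3 20 18] head=2 tail=0 count=4
After op 11 (write(13)): arr=[13 7 12 3 20 18] head=2 tail=1 count=5
After op 12 (write(10)): arr=[13 10 12 3 20 18] head=2 tail=2 count=6
After op 13 (write(22)): arr=[13 10 22 3 20 18] head=3 tail=3 count=6

Answer: 13 10 22 3 20 18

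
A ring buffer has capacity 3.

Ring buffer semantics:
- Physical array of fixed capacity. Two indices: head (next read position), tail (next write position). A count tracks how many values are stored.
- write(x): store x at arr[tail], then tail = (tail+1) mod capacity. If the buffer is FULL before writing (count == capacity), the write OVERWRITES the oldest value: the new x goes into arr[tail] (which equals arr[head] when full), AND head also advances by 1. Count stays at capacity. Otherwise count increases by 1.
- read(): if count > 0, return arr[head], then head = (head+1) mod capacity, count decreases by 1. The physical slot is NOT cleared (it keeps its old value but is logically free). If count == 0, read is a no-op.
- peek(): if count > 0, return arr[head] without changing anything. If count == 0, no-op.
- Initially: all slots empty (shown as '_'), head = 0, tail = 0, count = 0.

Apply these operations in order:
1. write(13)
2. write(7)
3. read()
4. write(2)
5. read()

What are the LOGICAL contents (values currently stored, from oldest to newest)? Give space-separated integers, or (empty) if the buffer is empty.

Answer: 2

Derivation:
After op 1 (write(13)): arr=[13 _ _] head=0 tail=1 count=1
After op 2 (write(7)): arr=[13 7 _] head=0 tail=2 count=2
After op 3 (read()): arr=[13 7 _] head=1 tail=2 count=1
After op 4 (write(2)): arr=[13 7 2] head=1 tail=0 count=2
After op 5 (read()): arr=[13 7 2] head=2 tail=0 count=1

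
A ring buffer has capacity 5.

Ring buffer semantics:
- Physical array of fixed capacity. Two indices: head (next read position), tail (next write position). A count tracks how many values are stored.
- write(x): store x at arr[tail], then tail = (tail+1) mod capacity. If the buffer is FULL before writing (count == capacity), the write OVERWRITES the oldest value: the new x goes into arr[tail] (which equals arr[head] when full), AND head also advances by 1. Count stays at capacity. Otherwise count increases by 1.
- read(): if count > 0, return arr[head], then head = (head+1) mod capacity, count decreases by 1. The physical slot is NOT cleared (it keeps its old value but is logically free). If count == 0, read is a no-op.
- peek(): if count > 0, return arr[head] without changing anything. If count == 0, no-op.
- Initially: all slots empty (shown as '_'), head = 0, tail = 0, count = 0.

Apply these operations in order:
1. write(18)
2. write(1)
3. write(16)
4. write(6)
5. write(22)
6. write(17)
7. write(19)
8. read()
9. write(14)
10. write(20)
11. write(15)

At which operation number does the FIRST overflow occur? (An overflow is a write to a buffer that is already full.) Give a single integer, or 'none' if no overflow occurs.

After op 1 (write(18)): arr=[18 _ _ _ _] head=0 tail=1 count=1
After op 2 (write(1)): arr=[18 1 _ _ _] head=0 tail=2 count=2
After op 3 (write(16)): arr=[18 1 16 _ _] head=0 tail=3 count=3
After op 4 (write(6)): arr=[18 1 16 6 _] head=0 tail=4 count=4
After op 5 (write(22)): arr=[18 1 16 6 22] head=0 tail=0 count=5
After op 6 (write(17)): arr=[17 1 16 6 22] head=1 tail=1 count=5
After op 7 (write(19)): arr=[17 19 16 6 22] head=2 tail=2 count=5
After op 8 (read()): arr=[17 19 16 6 22] head=3 tail=2 count=4
After op 9 (write(14)): arr=[17 19 14 6 22] head=3 tail=3 count=5
After op 10 (write(20)): arr=[17 19 14 20 22] head=4 tail=4 count=5
After op 11 (write(15)): arr=[17 19 14 20 15] head=0 tail=0 count=5

Answer: 6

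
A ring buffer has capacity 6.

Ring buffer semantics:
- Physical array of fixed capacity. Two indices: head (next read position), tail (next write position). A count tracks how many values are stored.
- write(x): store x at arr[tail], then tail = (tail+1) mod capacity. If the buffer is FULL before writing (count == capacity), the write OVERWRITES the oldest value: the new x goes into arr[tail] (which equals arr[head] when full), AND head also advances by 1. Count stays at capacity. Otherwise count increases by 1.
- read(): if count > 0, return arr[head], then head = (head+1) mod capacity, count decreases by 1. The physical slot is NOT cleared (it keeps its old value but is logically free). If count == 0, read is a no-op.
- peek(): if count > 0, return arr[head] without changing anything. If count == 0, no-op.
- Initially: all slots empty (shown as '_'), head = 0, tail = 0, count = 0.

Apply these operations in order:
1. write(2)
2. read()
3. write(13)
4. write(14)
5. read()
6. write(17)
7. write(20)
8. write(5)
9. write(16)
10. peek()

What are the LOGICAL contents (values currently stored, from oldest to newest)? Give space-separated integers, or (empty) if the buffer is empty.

Answer: 14 17 20 5 16

Derivation:
After op 1 (write(2)): arr=[2 _ _ _ _ _] head=0 tail=1 count=1
After op 2 (read()): arr=[2 _ _ _ _ _] head=1 tail=1 count=0
After op 3 (write(13)): arr=[2 13 _ _ _ _] head=1 tail=2 count=1
After op 4 (write(14)): arr=[2 13 14 _ _ _] head=1 tail=3 count=2
After op 5 (read()): arr=[2 13 14 _ _ _] head=2 tail=3 count=1
After op 6 (write(17)): arr=[2 13 14 17 _ _] head=2 tail=4 count=2
After op 7 (write(20)): arr=[2 13 14 17 20 _] head=2 tail=5 count=3
After op 8 (write(5)): arr=[2 13 14 17 20 5] head=2 tail=0 count=4
After op 9 (write(16)): arr=[16 13 14 17 20 5] head=2 tail=1 count=5
After op 10 (peek()): arr=[16 13 14 17 20 5] head=2 tail=1 count=5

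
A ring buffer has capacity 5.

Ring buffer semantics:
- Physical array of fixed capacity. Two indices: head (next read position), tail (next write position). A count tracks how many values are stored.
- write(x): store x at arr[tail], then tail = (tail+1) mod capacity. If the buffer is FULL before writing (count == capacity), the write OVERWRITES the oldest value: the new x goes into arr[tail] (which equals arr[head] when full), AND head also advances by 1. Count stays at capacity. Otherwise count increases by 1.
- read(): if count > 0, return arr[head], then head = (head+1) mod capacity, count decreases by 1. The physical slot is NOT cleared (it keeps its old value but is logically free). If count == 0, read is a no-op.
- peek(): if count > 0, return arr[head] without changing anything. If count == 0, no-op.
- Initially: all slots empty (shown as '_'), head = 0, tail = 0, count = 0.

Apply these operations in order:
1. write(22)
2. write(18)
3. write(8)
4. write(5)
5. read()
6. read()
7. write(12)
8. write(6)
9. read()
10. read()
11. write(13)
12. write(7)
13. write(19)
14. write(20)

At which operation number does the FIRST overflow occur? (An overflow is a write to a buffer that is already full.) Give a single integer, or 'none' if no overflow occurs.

Answer: 14

Derivation:
After op 1 (write(22)): arr=[22 _ _ _ _] head=0 tail=1 count=1
After op 2 (write(18)): arr=[22 18 _ _ _] head=0 tail=2 count=2
After op 3 (write(8)): arr=[22 18 8 _ _] head=0 tail=3 count=3
After op 4 (write(5)): arr=[22 18 8 5 _] head=0 tail=4 count=4
After op 5 (read()): arr=[22 18 8 5 _] head=1 tail=4 count=3
After op 6 (read()): arr=[22 18 8 5 _] head=2 tail=4 count=2
After op 7 (write(12)): arr=[22 18 8 5 12] head=2 tail=0 count=3
After op 8 (write(6)): arr=[6 18 8 5 12] head=2 tail=1 count=4
After op 9 (read()): arr=[6 18 8 5 12] head=3 tail=1 count=3
After op 10 (read()): arr=[6 18 8 5 12] head=4 tail=1 count=2
After op 11 (write(13)): arr=[6 13 8 5 12] head=4 tail=2 count=3
After op 12 (write(7)): arr=[6 13 7 5 12] head=4 tail=3 count=4
After op 13 (write(19)): arr=[6 13 7 19 12] head=4 tail=4 count=5
After op 14 (write(20)): arr=[6 13 7 19 20] head=0 tail=0 count=5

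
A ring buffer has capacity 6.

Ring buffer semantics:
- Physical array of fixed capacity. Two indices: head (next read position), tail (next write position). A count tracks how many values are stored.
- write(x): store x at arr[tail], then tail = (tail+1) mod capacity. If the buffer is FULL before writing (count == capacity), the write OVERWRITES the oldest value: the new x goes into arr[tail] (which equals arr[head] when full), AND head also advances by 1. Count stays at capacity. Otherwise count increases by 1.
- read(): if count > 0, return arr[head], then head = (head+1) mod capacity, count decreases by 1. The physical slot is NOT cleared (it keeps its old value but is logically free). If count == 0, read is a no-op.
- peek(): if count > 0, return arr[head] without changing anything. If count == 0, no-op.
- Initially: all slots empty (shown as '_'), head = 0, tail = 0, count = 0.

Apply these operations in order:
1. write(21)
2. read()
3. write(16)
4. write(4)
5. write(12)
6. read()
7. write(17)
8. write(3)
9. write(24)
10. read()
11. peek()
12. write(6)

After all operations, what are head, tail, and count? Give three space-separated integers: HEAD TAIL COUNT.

After op 1 (write(21)): arr=[21 _ _ _ _ _] head=0 tail=1 count=1
After op 2 (read()): arr=[21 _ _ _ _ _] head=1 tail=1 count=0
After op 3 (write(16)): arr=[21 16 _ _ _ _] head=1 tail=2 count=1
After op 4 (write(4)): arr=[21 16 4 _ _ _] head=1 tail=3 count=2
After op 5 (write(12)): arr=[21 16 4 12 _ _] head=1 tail=4 count=3
After op 6 (read()): arr=[21 16 4 12 _ _] head=2 tail=4 count=2
After op 7 (write(17)): arr=[21 16 4 12 17 _] head=2 tail=5 count=3
After op 8 (write(3)): arr=[21 16 4 12 17 3] head=2 tail=0 count=4
After op 9 (write(24)): arr=[24 16 4 12 17 3] head=2 tail=1 count=5
After op 10 (read()): arr=[24 16 4 12 17 3] head=3 tail=1 count=4
After op 11 (peek()): arr=[24 16 4 12 17 3] head=3 tail=1 count=4
After op 12 (write(6)): arr=[24 6 4 12 17 3] head=3 tail=2 count=5

Answer: 3 2 5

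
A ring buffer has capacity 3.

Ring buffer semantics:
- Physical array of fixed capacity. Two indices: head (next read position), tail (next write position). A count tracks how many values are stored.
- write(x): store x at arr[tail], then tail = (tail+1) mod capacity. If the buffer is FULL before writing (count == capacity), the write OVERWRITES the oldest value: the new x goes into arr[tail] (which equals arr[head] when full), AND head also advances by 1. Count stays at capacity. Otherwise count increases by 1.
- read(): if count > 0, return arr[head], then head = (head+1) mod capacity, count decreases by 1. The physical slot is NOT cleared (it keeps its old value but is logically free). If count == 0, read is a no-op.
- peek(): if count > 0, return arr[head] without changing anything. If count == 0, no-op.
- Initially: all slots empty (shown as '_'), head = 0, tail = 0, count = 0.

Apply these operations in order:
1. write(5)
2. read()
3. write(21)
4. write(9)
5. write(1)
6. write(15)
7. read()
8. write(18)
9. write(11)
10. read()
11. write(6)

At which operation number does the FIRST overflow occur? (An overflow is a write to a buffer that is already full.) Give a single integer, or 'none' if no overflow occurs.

Answer: 6

Derivation:
After op 1 (write(5)): arr=[5 _ _] head=0 tail=1 count=1
After op 2 (read()): arr=[5 _ _] head=1 tail=1 count=0
After op 3 (write(21)): arr=[5 21 _] head=1 tail=2 count=1
After op 4 (write(9)): arr=[5 21 9] head=1 tail=0 count=2
After op 5 (write(1)): arr=[1 21 9] head=1 tail=1 count=3
After op 6 (write(15)): arr=[1 15 9] head=2 tail=2 count=3
After op 7 (read()): arr=[1 15 9] head=0 tail=2 count=2
After op 8 (write(18)): arr=[1 15 18] head=0 tail=0 count=3
After op 9 (write(11)): arr=[11 15 18] head=1 tail=1 count=3
After op 10 (read()): arr=[11 15 18] head=2 tail=1 count=2
After op 11 (write(6)): arr=[11 6 18] head=2 tail=2 count=3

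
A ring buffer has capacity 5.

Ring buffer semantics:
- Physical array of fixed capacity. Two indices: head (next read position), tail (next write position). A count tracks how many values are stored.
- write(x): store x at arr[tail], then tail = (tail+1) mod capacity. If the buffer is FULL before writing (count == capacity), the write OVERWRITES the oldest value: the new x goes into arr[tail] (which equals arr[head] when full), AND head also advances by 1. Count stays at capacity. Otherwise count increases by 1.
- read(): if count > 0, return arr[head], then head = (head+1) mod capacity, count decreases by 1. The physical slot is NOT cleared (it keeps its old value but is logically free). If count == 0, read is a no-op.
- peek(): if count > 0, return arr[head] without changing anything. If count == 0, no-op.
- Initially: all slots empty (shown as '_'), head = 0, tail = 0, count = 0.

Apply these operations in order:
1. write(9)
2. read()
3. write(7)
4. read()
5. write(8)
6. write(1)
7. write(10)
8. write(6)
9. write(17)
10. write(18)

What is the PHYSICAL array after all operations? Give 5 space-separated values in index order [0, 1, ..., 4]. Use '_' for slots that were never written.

After op 1 (write(9)): arr=[9 _ _ _ _] head=0 tail=1 count=1
After op 2 (read()): arr=[9 _ _ _ _] head=1 tail=1 count=0
After op 3 (write(7)): arr=[9 7 _ _ _] head=1 tail=2 count=1
After op 4 (read()): arr=[9 7 _ _ _] head=2 tail=2 count=0
After op 5 (write(8)): arr=[9 7 8 _ _] head=2 tail=3 count=1
After op 6 (write(1)): arr=[9 7 8 1 _] head=2 tail=4 count=2
After op 7 (write(10)): arr=[9 7 8 1 10] head=2 tail=0 count=3
After op 8 (write(6)): arr=[6 7 8 1 10] head=2 tail=1 count=4
After op 9 (write(17)): arr=[6 17 8 1 10] head=2 tail=2 count=5
After op 10 (write(18)): arr=[6 17 18 1 10] head=3 tail=3 count=5

Answer: 6 17 18 1 10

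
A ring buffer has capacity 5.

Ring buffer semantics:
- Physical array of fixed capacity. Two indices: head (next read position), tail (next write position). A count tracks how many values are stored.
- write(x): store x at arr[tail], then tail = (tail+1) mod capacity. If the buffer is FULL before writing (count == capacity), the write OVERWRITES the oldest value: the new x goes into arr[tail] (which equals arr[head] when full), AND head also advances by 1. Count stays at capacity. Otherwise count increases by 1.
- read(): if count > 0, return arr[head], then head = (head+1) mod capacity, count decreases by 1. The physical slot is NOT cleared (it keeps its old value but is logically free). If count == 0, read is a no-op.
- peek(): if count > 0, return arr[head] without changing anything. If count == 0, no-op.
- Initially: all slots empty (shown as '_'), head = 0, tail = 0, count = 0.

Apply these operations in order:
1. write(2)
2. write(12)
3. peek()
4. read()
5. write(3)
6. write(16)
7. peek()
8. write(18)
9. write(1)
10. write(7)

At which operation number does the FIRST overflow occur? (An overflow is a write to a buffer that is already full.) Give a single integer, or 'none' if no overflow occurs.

After op 1 (write(2)): arr=[2 _ _ _ _] head=0 tail=1 count=1
After op 2 (write(12)): arr=[2 12 _ _ _] head=0 tail=2 count=2
After op 3 (peek()): arr=[2 12 _ _ _] head=0 tail=2 count=2
After op 4 (read()): arr=[2 12 _ _ _] head=1 tail=2 count=1
After op 5 (write(3)): arr=[2 12 3 _ _] head=1 tail=3 count=2
After op 6 (write(16)): arr=[2 12 3 16 _] head=1 tail=4 count=3
After op 7 (peek()): arr=[2 12 3 16 _] head=1 tail=4 count=3
After op 8 (write(18)): arr=[2 12 3 16 18] head=1 tail=0 count=4
After op 9 (write(1)): arr=[1 12 3 16 18] head=1 tail=1 count=5
After op 10 (write(7)): arr=[1 7 3 16 18] head=2 tail=2 count=5

Answer: 10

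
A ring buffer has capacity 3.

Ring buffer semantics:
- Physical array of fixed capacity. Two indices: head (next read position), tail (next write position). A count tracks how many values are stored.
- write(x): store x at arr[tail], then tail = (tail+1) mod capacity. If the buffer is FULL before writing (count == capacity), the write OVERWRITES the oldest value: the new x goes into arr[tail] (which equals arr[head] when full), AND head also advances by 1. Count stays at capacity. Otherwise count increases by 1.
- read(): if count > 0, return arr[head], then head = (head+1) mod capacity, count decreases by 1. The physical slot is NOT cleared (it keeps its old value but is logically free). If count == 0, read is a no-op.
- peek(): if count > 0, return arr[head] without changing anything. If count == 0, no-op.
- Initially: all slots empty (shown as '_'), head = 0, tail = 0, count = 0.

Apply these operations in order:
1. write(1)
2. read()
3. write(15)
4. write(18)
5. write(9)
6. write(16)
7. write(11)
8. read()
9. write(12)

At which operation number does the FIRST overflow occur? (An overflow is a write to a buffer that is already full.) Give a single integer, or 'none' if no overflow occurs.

Answer: 6

Derivation:
After op 1 (write(1)): arr=[1 _ _] head=0 tail=1 count=1
After op 2 (read()): arr=[1 _ _] head=1 tail=1 count=0
After op 3 (write(15)): arr=[1 15 _] head=1 tail=2 count=1
After op 4 (write(18)): arr=[1 15 18] head=1 tail=0 count=2
After op 5 (write(9)): arr=[9 15 18] head=1 tail=1 count=3
After op 6 (write(16)): arr=[9 16 18] head=2 tail=2 count=3
After op 7 (write(11)): arr=[9 16 11] head=0 tail=0 count=3
After op 8 (read()): arr=[9 16 11] head=1 tail=0 count=2
After op 9 (write(12)): arr=[12 16 11] head=1 tail=1 count=3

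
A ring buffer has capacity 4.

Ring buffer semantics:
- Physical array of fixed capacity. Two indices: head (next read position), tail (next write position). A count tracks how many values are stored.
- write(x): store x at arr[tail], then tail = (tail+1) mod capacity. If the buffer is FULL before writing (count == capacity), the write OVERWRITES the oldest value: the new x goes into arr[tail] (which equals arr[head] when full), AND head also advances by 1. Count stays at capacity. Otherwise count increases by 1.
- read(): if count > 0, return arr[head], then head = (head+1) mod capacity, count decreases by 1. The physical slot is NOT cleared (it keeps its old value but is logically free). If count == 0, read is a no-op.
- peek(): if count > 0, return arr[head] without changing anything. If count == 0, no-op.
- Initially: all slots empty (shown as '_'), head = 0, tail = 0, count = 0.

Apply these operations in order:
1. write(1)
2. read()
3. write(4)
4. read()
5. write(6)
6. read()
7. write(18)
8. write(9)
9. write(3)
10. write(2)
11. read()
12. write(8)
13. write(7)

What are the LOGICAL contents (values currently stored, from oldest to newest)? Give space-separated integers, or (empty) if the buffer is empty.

After op 1 (write(1)): arr=[1 _ _ _] head=0 tail=1 count=1
After op 2 (read()): arr=[1 _ _ _] head=1 tail=1 count=0
After op 3 (write(4)): arr=[1 4 _ _] head=1 tail=2 count=1
After op 4 (read()): arr=[1 4 _ _] head=2 tail=2 count=0
After op 5 (write(6)): arr=[1 4 6 _] head=2 tail=3 count=1
After op 6 (read()): arr=[1 4 6 _] head=3 tail=3 count=0
After op 7 (write(18)): arr=[1 4 6 18] head=3 tail=0 count=1
After op 8 (write(9)): arr=[9 4 6 18] head=3 tail=1 count=2
After op 9 (write(3)): arr=[9 3 6 18] head=3 tail=2 count=3
After op 10 (write(2)): arr=[9 3 2 18] head=3 tail=3 count=4
After op 11 (read()): arr=[9 3 2 18] head=0 tail=3 count=3
After op 12 (write(8)): arr=[9 3 2 8] head=0 tail=0 count=4
After op 13 (write(7)): arr=[7 3 2 8] head=1 tail=1 count=4

Answer: 3 2 8 7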